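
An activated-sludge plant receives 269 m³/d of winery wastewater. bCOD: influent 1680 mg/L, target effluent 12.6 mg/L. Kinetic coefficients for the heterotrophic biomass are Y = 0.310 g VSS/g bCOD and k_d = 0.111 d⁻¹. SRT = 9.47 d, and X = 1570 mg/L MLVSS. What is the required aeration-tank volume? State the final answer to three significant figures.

Steady-state biomass mass balance: V·X·(1 + k_d·θ_c) = Y·Q·(S₀ − S)·θ_c, so V = 0.310 × 269 × (1680 − 12.6) × 9.47 / [1570 × (1 + 0.111 × 9.47)] = 1.32×10^6 / 3220 = 408.9 m³.

V ≈ 409 m³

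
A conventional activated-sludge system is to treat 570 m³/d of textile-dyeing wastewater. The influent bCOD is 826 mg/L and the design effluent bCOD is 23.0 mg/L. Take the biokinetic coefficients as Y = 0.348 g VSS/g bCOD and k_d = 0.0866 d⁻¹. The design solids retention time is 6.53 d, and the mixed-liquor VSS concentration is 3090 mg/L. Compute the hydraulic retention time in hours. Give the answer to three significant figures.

From the SRT design equation V = Y Q (S₀−S) θ_c / [X (1 + k_d θ_c)] = 0.348 × 570 × (826 − 23.0) × 6.53 / [3090 × (1 + 0.0866 × 6.53)] = 1.04×10^6 / 4837 = 215.0 m³.
HRT = V/Q = 215.0 m³ / 570 m³·d⁻¹ = 0.3772 d × 24 = 9.053 h.

τ ≈ 9.05 h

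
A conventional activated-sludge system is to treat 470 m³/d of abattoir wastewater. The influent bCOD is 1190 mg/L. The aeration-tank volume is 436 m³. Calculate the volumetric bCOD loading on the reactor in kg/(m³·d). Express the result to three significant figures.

Applied bCOD load per unit volume = Q·S₀/V = (470 × 1190/1000)/436.0 = 1.283 kg bCOD·m⁻³·d⁻¹.

L_v ≈ 1.28 kg bCOD/(m³·d)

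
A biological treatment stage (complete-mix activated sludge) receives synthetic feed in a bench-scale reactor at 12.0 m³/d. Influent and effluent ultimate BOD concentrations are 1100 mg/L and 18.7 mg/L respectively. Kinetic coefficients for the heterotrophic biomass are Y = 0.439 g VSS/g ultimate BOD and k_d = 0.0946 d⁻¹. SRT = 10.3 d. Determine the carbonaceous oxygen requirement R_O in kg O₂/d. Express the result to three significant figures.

R_O ≈ 8.88 kg O₂/d

Observed yield with endogenous decay: Y_obs = Y / (1 + k_d·θ_c) = 0.439 / (1 + 0.0946 × 10.3) = 0.439 / 1.974 = 0.2223 g VSS/g ultimate BOD.
ΔS = 1100 − 18.7 = 1081 mg/L, so the substrate removal rate is 12.0 × 1081/1000 = 12.98 kg ultimate BOD/d.
Biomass synthesised: P_X = Y_obs × 12.98 = 2.885 kg VSS/d.
R_O = Q·ΔS − 1.42 P_X = 12.98 − 4.097 = 8.879 kg O₂/d.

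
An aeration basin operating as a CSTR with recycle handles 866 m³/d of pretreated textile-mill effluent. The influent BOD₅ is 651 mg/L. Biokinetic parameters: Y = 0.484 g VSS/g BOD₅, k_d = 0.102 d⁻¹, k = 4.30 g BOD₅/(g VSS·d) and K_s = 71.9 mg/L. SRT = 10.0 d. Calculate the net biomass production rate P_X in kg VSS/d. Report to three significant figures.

P_X ≈ 133 kg VSS/d

Effluent substrate depends only on kinetics and SRT: S = K_s(1 + k_d θ_c) / [θ_c(Yk − k_d) − 1] = 71.9 × (1 + 0.102 × 10.0) / [10.0 × (0.484 × 4.30 − 0.102) − 1] = 145.2 / 18.79 = 7.729 mg/L.
The observed yield is Y_obs = Y/(1 + k_d·θ_c) = 0.484 / (1 + 0.102 × 10.0) = 0.484 / 2.020 = 0.2396 g VSS per g BOD₅ removed.
Q·(S₀ − S) = 866 × (651 − 7.73) × 10⁻³ = 557.1 kg/d removed.
Biomass produced: P_X = Y_obs·Q·ΔS = 0.2396 × 557.1 ≈ 133.5 kg VSS/d.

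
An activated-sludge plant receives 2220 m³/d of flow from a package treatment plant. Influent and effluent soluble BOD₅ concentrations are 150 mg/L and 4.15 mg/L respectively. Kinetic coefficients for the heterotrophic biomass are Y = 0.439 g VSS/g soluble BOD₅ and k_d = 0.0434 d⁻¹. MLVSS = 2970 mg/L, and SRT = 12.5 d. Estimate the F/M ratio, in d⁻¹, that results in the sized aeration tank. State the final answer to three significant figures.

From the SRT design equation V = Y Q (S₀−S) θ_c / [X (1 + k_d θ_c)] = 0.439 × 2220 × (150 − 4.15) × 12.5 / [2970 × (1 + 0.0434 × 12.5)] = 1.78×10^6 / 4581 = 387.8 m³.
F/M = applied load / biomass = Q·S₀/(V·X) = 2220 × 150 / (387.8 × 2970) = 0.2891 d⁻¹.

F/M ≈ 0.289 d⁻¹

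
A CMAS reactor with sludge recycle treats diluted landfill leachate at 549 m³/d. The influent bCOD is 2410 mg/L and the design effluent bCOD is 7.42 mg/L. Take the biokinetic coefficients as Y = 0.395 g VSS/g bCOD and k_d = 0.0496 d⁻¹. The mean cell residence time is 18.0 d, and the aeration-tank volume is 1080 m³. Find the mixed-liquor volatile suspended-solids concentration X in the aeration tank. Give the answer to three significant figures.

X ≈ 4590 mg/L

From V·X·(1 + k_d·θ_c) = Y·Q·(S₀ − S)·θ_c: X = 0.395 × 549 × (2410 − 7.42) × 18.0 / [1080 × (1 + 0.0496 × 18.0)] = 4588 mg/L.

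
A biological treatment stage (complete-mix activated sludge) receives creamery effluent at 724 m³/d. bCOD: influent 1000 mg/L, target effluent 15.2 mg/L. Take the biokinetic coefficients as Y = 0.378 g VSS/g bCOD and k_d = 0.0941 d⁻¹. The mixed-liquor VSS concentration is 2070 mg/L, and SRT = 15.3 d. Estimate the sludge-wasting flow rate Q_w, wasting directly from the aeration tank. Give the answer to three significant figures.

From the SRT design equation V = Y Q (S₀−S) θ_c / [X (1 + k_d θ_c)] = 0.378 × 724 × (1000 − 15.2) × 15.3 / [2070 × (1 + 0.0941 × 15.3)] = 4.12×10^6 / 5050 = 816.5 m³.
Wasting from the aeration tank: Q_w = V / θ_c = 816.5 / 15.3 = 53.37 m³/d.

Q_w ≈ 53.4 m³/d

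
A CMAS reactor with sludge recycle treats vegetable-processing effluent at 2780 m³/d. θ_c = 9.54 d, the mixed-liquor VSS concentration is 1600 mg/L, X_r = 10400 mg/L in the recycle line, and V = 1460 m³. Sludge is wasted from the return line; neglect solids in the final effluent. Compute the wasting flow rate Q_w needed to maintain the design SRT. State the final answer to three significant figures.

θ_c = V·X/(Q_w·X_r) when wasting from the recycle, so Q_w = V·X/(θ_c·X_r) = 1460 × 1600 / (9.54 × 10400) = 23.54 m³/d.

Q_w ≈ 23.5 m³/d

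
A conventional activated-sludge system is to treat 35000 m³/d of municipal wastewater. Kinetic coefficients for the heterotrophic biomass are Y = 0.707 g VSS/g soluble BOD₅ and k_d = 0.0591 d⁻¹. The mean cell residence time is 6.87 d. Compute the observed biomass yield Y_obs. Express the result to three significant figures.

Y_obs ≈ 0.503 g VSS/g soluble BOD₅

Observed yield with endogenous decay: Y_obs = Y / (1 + k_d·θ_c) = 0.707 / (1 + 0.0591 × 6.87) = 0.707 / 1.406 = 0.5028 g VSS/g soluble BOD₅.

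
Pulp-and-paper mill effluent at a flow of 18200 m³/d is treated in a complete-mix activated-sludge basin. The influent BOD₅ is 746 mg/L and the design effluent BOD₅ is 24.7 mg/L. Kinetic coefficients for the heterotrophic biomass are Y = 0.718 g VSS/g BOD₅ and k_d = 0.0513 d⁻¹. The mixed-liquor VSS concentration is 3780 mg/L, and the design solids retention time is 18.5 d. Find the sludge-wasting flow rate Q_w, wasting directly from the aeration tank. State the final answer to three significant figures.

Rearranging the biomass balance for a CMAS with decay, V = Y·Q·ΔS·θ_c / [X·(1+k_d θ_c)] = 0.718 × 18200 × (746 − 24.7) × 18.5 / [3780 × (1 + 0.0513 × 18.5)] = 1.74×10^8 / 7367 = 23668 m³.
With mixed-liquor wasting, θ_c = V/Q_w, so Q_w = V/θ_c = 23668/18.5 = 1279 m³/d.

Q_w ≈ 1280 m³/d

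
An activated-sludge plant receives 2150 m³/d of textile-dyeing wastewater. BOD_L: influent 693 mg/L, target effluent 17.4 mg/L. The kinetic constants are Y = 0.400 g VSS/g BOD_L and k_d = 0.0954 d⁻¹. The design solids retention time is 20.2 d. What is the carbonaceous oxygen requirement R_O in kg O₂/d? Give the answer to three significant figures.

R_O ≈ 1170 kg O₂/d

The observed yield is Y_obs = Y/(1 + k_d·θ_c) = 0.400 / (1 + 0.0954 × 20.2) = 0.400 / 2.927 = 0.1367 g VSS per g BOD_L removed.
ΔS = 693 − 17.4 = 675.6 mg/L, so the substrate removal rate is 2150 × 675.6/1000 = 1453 kg BOD_L/d.
Biomass synthesised: P_X = Y_obs × 1453 = 198.5 kg VSS/d.
Carbonaceous O₂ demand = substrate oxidised − cell-mass equivalent = 1453 − 1.42 × 198.5 = 1171 kg O₂/d.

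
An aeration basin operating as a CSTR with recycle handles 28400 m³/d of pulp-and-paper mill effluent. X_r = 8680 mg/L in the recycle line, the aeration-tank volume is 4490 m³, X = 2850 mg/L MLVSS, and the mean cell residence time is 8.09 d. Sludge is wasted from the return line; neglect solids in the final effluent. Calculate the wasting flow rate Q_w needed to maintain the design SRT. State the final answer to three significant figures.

Q_w = (V·X)/(θ_c X_r) = 4490 × 2850 / (8.09 × 8680) = 182.2 m³/d.

Q_w ≈ 182 m³/d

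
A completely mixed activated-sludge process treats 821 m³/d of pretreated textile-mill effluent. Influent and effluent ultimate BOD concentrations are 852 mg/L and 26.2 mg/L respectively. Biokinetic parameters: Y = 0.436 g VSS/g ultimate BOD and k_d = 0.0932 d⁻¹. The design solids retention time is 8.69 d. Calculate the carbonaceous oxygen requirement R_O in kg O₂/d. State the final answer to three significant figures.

R_O ≈ 446 kg O₂/d

Observed yield with endogenous decay: Y_obs = Y / (1 + k_d·θ_c) = 0.436 / (1 + 0.0932 × 8.69) = 0.436 / 1.810 = 0.2409 g VSS/g ultimate BOD.
Q·(S₀ − S) = 821 × (852 − 26.2) × 10⁻³ = 678.0 kg/d removed.
Net sludge production P_X = 0.2409 × 678.0 = 163.3 kg VSS/d.
R_O = Q·(S₀ − S) − 1.42·P_X = 678.0 − 1.42 × 163.3 = 446.1 kg O₂/d.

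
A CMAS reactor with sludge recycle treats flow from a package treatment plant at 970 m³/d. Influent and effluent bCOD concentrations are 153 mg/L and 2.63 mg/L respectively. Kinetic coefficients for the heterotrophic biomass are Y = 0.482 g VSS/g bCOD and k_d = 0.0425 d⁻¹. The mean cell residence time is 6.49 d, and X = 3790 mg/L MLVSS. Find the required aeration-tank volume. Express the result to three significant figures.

V ≈ 94.4 m³

Steady-state biomass mass balance: V·X·(1 + k_d·θ_c) = Y·Q·(S₀ − S)·θ_c, so V = 0.482 × 970 × (153 − 2.63) × 6.49 / [3790 × (1 + 0.0425 × 6.49)] = 4.56×10^5 / 4835 = 94.36 m³.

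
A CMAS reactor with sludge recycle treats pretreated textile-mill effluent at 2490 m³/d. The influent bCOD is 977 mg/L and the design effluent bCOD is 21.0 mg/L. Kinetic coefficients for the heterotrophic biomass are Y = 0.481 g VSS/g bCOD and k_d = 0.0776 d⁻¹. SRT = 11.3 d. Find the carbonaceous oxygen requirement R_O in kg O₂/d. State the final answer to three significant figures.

Y_obs = Y / (1 + k_d θ_c) = 0.481 / (1 + 0.0776 × 11.3) = 0.481 / 1.877 = 0.2563.
Mass of bCOD removed per day: Q(S₀ − S) = 2490 × 956.0 g/m³ = 2380 kg/d.
Biomass synthesised: P_X = Y_obs × 2380 = 610.1 kg VSS/d.
R_O = Q·ΔS − 1.42 P_X = 2380 − 866.3 = 1514 kg O₂/d.

R_O ≈ 1510 kg O₂/d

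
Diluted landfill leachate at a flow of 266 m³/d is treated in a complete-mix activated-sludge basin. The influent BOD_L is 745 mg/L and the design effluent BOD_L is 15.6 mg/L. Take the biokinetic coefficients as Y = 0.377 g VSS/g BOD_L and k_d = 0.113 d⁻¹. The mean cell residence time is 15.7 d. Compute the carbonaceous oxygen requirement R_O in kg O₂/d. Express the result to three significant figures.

R_O ≈ 157 kg O₂/d

Y_obs = Y / (1 + k_d θ_c) = 0.377 / (1 + 0.113 × 15.7) = 0.377 / 2.774 = 0.1359.
Substrate removed = Q·(S₀ − S) = 266 m³/d × (745 − 15.6) g/m³ = 1.94×10^5 g/d = 194.0 kg/d.
P_X = Y_obs·Q·(S₀ − S) = 0.1359 × 194.0 = 26.37 kg VSS/d.
R_O = Q·(S₀ − S) − 1.42·P_X = 194.0 − 1.42 × 26.37 = 156.6 kg O₂/d.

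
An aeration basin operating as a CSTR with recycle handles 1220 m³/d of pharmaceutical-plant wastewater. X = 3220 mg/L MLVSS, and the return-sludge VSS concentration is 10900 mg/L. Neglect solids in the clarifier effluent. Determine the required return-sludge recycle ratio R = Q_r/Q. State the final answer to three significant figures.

Mass balance around the secondary clarifier (neglecting effluent solids): R = X / (X_r − X) = 3220 / (10900 − 3220) = 0.4193.

R ≈ 0.419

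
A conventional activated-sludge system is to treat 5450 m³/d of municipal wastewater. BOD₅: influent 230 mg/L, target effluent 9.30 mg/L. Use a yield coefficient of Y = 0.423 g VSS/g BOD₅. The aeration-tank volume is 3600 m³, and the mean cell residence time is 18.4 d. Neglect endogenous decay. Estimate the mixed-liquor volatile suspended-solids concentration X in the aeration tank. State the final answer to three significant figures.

X ≈ 2600 mg/L

From V·X = Y·Q·(S₀ − S)·θ_c (decay neglected): X = 0.423 × 5450 × (230 − 9.30) × 18.4 / 3600 = 2600 mg/L.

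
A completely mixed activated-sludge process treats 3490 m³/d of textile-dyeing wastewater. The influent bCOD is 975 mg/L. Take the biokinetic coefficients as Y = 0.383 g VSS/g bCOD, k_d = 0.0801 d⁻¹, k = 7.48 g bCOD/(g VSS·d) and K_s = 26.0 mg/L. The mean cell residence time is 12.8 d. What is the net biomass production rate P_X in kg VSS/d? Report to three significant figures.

P_X ≈ 642 kg VSS/d

From the Monod/SRT balance for a CMAS, S = K_s·(1+k_d θ_c)/[θ_c·(Y k − k_d) − 1] = 26.0 × (1 + 0.0801 × 12.8) / [12.8 × (0.383 × 7.48 − 0.0801) − 1] = 52.66 / 34.64 = 1.520 mg/L.
Correct the yield for decay: Y_obs = Y/(1 + k_d θ_c) = 0.383 / (1 + 0.0801 × 12.8) = 0.383 / 2.025 = 0.1891.
Mass of bCOD removed per day: Q(S₀ − S) = 3490 × 973.5 g/m³ = 3397 kg/d.
P_X = Y_obs · Q(S₀ − S) = 0.1891 × 3397 = 642.5 kg VSS/d.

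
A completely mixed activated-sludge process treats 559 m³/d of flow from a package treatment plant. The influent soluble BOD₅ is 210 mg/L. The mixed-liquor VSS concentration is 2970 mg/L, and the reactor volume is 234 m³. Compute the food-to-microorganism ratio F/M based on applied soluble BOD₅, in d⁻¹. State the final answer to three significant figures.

Food-to-microorganism ratio F/M = Q S₀ / (V X) = 559 × 210 / (234.0 × 2970) = 0.1689 d⁻¹.

F/M ≈ 0.169 d⁻¹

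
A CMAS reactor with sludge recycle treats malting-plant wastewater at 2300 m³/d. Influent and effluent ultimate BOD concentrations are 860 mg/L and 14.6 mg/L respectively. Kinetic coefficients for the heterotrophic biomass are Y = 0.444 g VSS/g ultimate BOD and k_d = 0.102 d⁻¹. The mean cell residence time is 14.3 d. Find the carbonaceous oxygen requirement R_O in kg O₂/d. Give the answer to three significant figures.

Y_obs = Y / (1 + k_d θ_c) = 0.444 / (1 + 0.102 × 14.3) = 0.444 / 2.459 = 0.1806.
ΔS = 860 − 14.6 = 845.4 mg/L, so the substrate removal rate is 2300 × 845.4/1000 = 1944 kg ultimate BOD/d.
P_X = Y_obs·Q·(S₀ − S) = 0.1806 × 1944 = 351.1 kg VSS/d.
R_O = Q·(S₀ − S) − 1.42·P_X = 1944 − 1.42 × 351.1 = 1446 kg O₂/d.

R_O ≈ 1450 kg O₂/d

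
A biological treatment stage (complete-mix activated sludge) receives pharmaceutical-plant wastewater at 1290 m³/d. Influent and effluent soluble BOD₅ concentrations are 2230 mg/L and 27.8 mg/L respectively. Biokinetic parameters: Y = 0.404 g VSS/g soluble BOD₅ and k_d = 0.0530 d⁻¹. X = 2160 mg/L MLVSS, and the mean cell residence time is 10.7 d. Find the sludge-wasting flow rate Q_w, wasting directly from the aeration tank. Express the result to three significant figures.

Steady-state biomass mass balance: V·X·(1 + k_d·θ_c) = Y·Q·(S₀ − S)·θ_c, so V = 0.404 × 1290 × (2230 − 27.8) × 10.7 / [2160 × (1 + 0.0530 × 10.7)] = 1.23×10^7 / 3385 = 3628 m³.
Wasting from the aeration tank: Q_w = V / θ_c = 3628 / 10.7 = 339.1 m³/d.

Q_w ≈ 339 m³/d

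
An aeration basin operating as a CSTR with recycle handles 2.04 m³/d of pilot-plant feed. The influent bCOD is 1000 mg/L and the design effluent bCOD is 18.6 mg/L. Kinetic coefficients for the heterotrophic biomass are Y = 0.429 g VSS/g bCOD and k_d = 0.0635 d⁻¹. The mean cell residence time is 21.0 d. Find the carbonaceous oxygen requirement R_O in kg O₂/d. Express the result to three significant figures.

The observed yield is Y_obs = Y/(1 + k_d·θ_c) = 0.429 / (1 + 0.0635 × 21.0) = 0.429 / 2.333 = 0.1838 g VSS per g bCOD removed.
ΔS = 1000 − 18.6 = 981.4 mg/L, so the substrate removal rate is 2.04 × 981.4/1000 = 2.002 kg bCOD/d.
Net sludge production P_X = 0.1838 × 2.002 = 0.3681 kg VSS/d.
R_O = Q·(S₀ − S) − 1.42·P_X = 2.002 − 1.42 × 0.3681 = 1.479 kg O₂/d.

R_O ≈ 1.48 kg O₂/d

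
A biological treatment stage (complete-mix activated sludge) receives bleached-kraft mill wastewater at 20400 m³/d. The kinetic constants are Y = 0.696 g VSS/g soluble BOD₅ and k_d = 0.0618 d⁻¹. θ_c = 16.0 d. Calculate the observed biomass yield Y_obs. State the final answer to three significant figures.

The observed yield is Y_obs = Y/(1 + k_d·θ_c) = 0.696 / (1 + 0.0618 × 16.0) = 0.696 / 1.989 = 0.3500 g VSS per g soluble BOD₅ removed.

Y_obs ≈ 0.350 g VSS/g soluble BOD₅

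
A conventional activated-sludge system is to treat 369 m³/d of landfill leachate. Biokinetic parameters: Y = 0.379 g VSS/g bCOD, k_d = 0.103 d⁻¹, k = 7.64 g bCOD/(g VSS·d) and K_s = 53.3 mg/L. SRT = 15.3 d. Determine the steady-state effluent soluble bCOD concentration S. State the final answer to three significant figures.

From the Monod/SRT balance for a CMAS, S = K_s·(1+k_d θ_c)/[θ_c·(Y k − k_d) − 1] = 53.3 × (1 + 0.103 × 15.3) / [15.3 × (0.379 × 7.64 − 0.103) − 1] = 137.3 / 41.73 = 3.290 mg/L.

S ≈ 3.29 mg/L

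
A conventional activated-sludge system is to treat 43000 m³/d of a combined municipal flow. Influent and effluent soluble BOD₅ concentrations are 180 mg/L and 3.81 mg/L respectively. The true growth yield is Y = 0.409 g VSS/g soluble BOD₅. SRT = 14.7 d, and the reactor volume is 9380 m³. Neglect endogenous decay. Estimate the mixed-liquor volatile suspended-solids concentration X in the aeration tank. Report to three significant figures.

X = Y·Q·ΔS·θ_c / V = 0.409 × 43000 × (180 − 3.81) × 14.7 / 9380 = 4856 mg/L.

X ≈ 4860 mg/L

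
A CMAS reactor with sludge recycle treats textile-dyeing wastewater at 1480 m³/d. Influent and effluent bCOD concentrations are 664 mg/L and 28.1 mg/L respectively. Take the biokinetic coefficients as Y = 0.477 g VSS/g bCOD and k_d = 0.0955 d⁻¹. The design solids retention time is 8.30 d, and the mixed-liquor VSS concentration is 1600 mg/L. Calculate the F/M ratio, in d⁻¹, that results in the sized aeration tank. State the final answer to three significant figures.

F/M ≈ 0.473 d⁻¹

From the SRT design equation V = Y Q (S₀−S) θ_c / [X (1 + k_d θ_c)] = 0.477 × 1480 × (664 − 28.1) × 8.30 / [1600 × (1 + 0.0955 × 8.30)] = 3.73×10^6 / 2868 = 1299 m³.
F/M = applied load / biomass = Q·S₀/(V·X) = 1480 × 664 / (1299 × 1600) = 0.4728 d⁻¹.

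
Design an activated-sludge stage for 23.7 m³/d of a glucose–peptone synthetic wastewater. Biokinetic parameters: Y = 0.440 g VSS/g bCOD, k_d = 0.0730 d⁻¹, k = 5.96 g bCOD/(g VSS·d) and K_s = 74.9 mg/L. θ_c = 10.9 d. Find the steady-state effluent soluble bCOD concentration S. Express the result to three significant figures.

For a completely mixed reactor with recycle the Lawrence–McCarty relation gives S = K_s·(1 + k_d·θ_c) / [θ_c·(Y·k − k_d) − 1] = 74.9 × (1 + 0.0730 × 10.9) / [10.9 × (0.440 × 5.96 − 0.0730) − 1] = 134.5 / 26.79 = 5.021 mg/L.

S ≈ 5.02 mg/L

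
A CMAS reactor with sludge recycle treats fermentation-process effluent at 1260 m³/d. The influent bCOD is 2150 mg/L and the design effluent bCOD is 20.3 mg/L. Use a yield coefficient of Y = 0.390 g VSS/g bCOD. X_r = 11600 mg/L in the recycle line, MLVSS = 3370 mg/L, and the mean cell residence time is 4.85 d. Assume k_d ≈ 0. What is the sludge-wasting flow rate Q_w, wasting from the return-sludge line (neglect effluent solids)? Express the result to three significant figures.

With k_d = 0 the design equation reduces to V = Y Q (S₀−S) θ_c / X = 0.390 × 1260 × (2150 − 20.3) × 4.85 / 3370 = 1506 m³.
Q_w = (V·X)/(θ_c X_r) = 1506 × 3370 / (4.85 × 11600) = 90.22 m³/d.

Q_w ≈ 90.2 m³/d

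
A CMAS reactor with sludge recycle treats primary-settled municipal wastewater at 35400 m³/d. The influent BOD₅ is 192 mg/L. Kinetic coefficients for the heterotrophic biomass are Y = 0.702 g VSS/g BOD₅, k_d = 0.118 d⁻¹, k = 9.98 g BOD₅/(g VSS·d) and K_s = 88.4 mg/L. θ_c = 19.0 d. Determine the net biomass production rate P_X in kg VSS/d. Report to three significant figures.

For a completely mixed reactor with recycle the Lawrence–McCarty relation gives S = K_s·(1 + k_d·θ_c) / [θ_c·(Y·k − k_d) − 1] = 88.4 × (1 + 0.118 × 19.0) / [19.0 × (0.702 × 9.98 − 0.118) − 1] = 286.6 / 129.9 = 2.207 mg/L.
Y_obs = Y / (1 + k_d θ_c) = 0.702 / (1 + 0.118 × 19.0) = 0.702 / 3.242 = 0.2165.
ΔS = 192 − 2.21 = 189.8 mg/L, so the substrate removal rate is 35400 × 189.8/1000 = 6719 kg BOD₅/d.
P_X = Y_obs · Q(S₀ − S) = 0.2165 × 6719 = 1455 kg VSS/d.

P_X ≈ 1450 kg VSS/d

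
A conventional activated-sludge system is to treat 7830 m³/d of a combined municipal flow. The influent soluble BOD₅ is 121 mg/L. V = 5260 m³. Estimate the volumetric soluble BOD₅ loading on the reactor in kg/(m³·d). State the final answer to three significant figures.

L_v ≈ 0.180 kg soluble BOD₅/(m³·d)

L_v = Q S₀ / V = 7830 × 121 × 10⁻³ / 5260 = 0.1801 kg/(m³·d).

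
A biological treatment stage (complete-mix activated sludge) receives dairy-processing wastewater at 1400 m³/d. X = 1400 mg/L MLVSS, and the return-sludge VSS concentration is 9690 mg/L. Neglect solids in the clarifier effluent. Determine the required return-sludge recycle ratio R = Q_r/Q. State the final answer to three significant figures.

Solids balance on the clarifier gives (1+R)X = R·X_r, so R = X/(X_r − X) = 1400 / (9690 − 1400) = 0.1689.

R ≈ 0.169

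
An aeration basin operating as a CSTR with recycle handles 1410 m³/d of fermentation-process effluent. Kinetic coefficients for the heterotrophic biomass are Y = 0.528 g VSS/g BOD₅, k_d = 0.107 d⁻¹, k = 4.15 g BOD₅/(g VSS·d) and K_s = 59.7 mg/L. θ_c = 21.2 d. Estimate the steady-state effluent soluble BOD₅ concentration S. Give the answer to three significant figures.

For a completely mixed reactor with recycle the Lawrence–McCarty relation gives S = K_s·(1 + k_d·θ_c) / [θ_c·(Y·k − k_d) − 1] = 59.7 × (1 + 0.107 × 21.2) / [21.2 × (0.528 × 4.15 − 0.107) − 1] = 195.1 / 43.19 = 4.518 mg/L.

S ≈ 4.52 mg/L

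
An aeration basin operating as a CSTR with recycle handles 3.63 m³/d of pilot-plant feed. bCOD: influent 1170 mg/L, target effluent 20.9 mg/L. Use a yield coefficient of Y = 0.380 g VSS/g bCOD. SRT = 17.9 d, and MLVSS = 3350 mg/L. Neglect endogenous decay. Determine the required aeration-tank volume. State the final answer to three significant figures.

V ≈ 8.47 m³

Biomass mass balance (decay neglected): V·X = Y·Q·(S₀ − S)·θ_c, so V = 0.380 × 3.63 × (1170 − 20.9) × 17.9 / 3350 = 8.469 m³.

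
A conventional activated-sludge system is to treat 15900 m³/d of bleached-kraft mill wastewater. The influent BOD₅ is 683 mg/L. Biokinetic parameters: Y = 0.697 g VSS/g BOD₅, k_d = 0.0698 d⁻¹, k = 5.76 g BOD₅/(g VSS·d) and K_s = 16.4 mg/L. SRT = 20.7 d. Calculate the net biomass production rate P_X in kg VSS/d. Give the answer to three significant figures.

P_X ≈ 3090 kg VSS/d

For a completely mixed reactor with recycle the Lawrence–McCarty relation gives S = K_s·(1 + k_d·θ_c) / [θ_c·(Y·k − k_d) − 1] = 16.4 × (1 + 0.0698 × 20.7) / [20.7 × (0.697 × 5.76 − 0.0698) − 1] = 40.10 / 80.66 = 0.4971 mg/L.
Correct the yield for decay: Y_obs = Y/(1 + k_d θ_c) = 0.697 / (1 + 0.0698 × 20.7) = 0.697 / 2.445 = 0.2851.
Q·(S₀ − S) = 15900 × (683 − 0.497) × 10⁻³ = 10852 kg/d removed.
So the net sludge growth is P_X = 0.2851 × 10852 = 3094 kg VSS/d.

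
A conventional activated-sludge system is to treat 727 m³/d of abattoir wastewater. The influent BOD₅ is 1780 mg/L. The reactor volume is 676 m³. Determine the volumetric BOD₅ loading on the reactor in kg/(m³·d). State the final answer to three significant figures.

L_v = Q S₀ / V = 727 × 1780 × 10⁻³ / 676.0 = 1.914 kg/(m³·d).

L_v ≈ 1.91 kg BOD₅/(m³·d)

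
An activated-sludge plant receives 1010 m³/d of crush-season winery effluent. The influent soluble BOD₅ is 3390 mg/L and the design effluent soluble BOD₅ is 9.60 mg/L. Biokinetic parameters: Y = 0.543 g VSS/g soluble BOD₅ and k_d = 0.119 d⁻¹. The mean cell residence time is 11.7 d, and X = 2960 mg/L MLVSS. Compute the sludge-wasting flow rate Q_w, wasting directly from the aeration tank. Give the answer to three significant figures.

Q_w ≈ 262 m³/d

Steady-state biomass mass balance: V·X·(1 + k_d·θ_c) = Y·Q·(S₀ − S)·θ_c, so V = 0.543 × 1010 × (3390 − 9.60) × 11.7 / [2960 × (1 + 0.119 × 11.7)] = 2.17×10^7 / 7081 = 3063 m³.
With mixed-liquor wasting, θ_c = V/Q_w, so Q_w = V/θ_c = 3063/11.7 = 261.8 m³/d.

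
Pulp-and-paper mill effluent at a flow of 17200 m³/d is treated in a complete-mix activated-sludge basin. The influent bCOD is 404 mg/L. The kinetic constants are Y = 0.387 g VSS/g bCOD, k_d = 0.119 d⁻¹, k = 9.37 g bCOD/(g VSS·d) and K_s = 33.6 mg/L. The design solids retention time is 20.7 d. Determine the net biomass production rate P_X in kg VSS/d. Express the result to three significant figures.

From the Monod/SRT balance for a CMAS, S = K_s·(1+k_d θ_c)/[θ_c·(Y k − k_d) − 1] = 33.6 × (1 + 0.119 × 20.7) / [20.7 × (0.387 × 9.37 − 0.119) − 1] = 116.4 / 71.60 = 1.625 mg/L.
Observed yield with endogenous decay: Y_obs = Y / (1 + k_d·θ_c) = 0.387 / (1 + 0.119 × 20.7) = 0.387 / 3.463 = 0.1117 g VSS/g bCOD.
Substrate removed = Q·(S₀ − S) = 17200 m³/d × (404 − 1.63) g/m³ = 6.92×10^6 g/d = 6921 kg/d.
P_X = Y_obs · Q(S₀ − S) = 0.1117 × 6921 = 773.3 kg VSS/d.

P_X ≈ 773 kg VSS/d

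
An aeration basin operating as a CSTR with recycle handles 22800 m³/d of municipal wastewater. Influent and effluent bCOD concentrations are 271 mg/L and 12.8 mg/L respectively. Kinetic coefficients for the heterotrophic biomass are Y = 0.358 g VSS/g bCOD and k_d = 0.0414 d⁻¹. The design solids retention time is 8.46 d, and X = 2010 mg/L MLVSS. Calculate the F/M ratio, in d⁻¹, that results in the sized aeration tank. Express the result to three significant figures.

Steady-state biomass mass balance: V·X·(1 + k_d·θ_c) = Y·Q·(S₀ − S)·θ_c, so V = 0.358 × 22800 × (271 − 12.8) × 8.46 / [2010 × (1 + 0.0414 × 8.46)] = 1.78×10^7 / 2714 = 6570 m³.
F/M = applied load / biomass = Q·S₀/(V·X) = 22800 × 271 / (6570 × 2010) = 0.4679 d⁻¹.

F/M ≈ 0.468 d⁻¹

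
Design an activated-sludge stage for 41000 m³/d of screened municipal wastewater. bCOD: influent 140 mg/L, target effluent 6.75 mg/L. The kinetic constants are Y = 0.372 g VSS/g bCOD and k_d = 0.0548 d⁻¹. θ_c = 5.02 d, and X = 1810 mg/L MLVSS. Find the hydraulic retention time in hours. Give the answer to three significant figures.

Steady-state biomass mass balance: V·X·(1 + k_d·θ_c) = Y·Q·(S₀ − S)·θ_c, so V = 0.372 × 41000 × (140 − 6.75) × 5.02 / [1810 × (1 + 0.0548 × 5.02)] = 1.02×10^7 / 2308 = 4421 m³.
Hydraulic retention time τ = V/Q = 4421 / 41000 = 0.1078 d = 2.588 h.

τ ≈ 2.59 h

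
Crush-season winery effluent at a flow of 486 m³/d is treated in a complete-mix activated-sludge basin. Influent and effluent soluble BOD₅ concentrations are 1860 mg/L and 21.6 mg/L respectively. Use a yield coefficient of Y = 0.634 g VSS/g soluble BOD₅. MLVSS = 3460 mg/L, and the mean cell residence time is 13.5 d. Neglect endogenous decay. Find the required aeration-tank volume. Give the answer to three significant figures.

V ≈ 2210 m³

V·X = Y·Q·ΔS·θ_c gives V = 0.634 × 486 × (1860 − 21.6) × 13.5 / 3460 = 2210 m³.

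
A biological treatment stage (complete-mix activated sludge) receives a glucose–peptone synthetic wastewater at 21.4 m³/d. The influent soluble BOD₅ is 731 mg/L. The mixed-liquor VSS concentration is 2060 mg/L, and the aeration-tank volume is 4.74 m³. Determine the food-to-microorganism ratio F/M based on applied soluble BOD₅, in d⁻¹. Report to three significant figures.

F/M = applied load / biomass = Q·S₀/(V·X) = 21.4 × 731 / (4.740 × 2060) = 1.602 d⁻¹.

F/M ≈ 1.60 d⁻¹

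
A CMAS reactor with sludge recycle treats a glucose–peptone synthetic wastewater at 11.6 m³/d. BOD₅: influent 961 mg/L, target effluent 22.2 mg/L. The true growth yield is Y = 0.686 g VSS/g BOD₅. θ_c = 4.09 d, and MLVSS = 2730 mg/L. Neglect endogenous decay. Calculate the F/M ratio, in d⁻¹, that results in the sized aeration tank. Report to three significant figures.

F/M ≈ 0.365 d⁻¹

With k_d = 0 the design equation reduces to V = Y Q (S₀−S) θ_c / X = 0.686 × 11.6 × (961 − 22.2) × 4.09 / 2730 = 11.19 m³.
F/M = Q·S₀ / (V·X) = 11.6 × 961 / (11.19 × 2730) = 0.3648 g BOD₅·(g VSS·d)⁻¹.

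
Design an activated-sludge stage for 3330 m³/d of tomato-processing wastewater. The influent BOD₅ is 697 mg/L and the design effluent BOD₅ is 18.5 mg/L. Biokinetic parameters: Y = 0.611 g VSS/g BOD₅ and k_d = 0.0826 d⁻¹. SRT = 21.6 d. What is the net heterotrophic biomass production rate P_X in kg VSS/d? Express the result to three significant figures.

The observed yield is Y_obs = Y/(1 + k_d·θ_c) = 0.611 / (1 + 0.0826 × 21.6) = 0.611 / 2.784 = 0.2195 g VSS per g BOD₅ removed.
ΔS = 697 − 18.5 = 678.5 mg/L, so the substrate removal rate is 3330 × 678.5/1000 = 2259 kg BOD₅/d.
So the net sludge growth is P_X = 0.2195 × 2259 = 495.8 kg VSS/d.

P_X ≈ 496 kg VSS/d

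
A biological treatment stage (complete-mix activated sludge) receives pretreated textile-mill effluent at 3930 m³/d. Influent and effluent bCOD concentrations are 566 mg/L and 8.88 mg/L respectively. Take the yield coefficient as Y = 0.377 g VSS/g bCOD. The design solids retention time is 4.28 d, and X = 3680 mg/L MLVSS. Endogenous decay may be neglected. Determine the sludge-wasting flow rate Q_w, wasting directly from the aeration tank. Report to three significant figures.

With k_d = 0 the design equation reduces to V = Y Q (S₀−S) θ_c / X = 0.377 × 3930 × (566 − 8.88) × 4.28 / 3680 = 960.0 m³.
With mixed-liquor wasting, θ_c = V/Q_w, so Q_w = V/θ_c = 960.0/4.28 = 224.3 m³/d.

Q_w ≈ 224 m³/d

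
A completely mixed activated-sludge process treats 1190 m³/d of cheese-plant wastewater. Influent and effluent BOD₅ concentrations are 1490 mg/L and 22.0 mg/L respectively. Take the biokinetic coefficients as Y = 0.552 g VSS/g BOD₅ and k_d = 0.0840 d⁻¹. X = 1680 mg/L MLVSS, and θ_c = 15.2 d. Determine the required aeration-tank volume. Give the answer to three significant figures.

Steady-state biomass mass balance: V·X·(1 + k_d·θ_c) = Y·Q·(S₀ − S)·θ_c, so V = 0.552 × 1190 × (1490 − 22.0) × 15.2 / [1680 × (1 + 0.0840 × 15.2)] = 1.47×10^7 / 3825 = 3832 m³.

V ≈ 3830 m³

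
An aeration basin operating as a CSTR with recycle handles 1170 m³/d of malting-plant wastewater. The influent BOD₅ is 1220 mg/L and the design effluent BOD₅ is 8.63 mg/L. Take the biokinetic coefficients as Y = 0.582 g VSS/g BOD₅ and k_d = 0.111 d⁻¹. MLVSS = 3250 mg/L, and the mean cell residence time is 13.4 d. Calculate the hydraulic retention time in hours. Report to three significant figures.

Rearranging the biomass balance for a CMAS with decay, V = Y·Q·ΔS·θ_c / [X·(1+k_d θ_c)] = 0.582 × 1170 × (1220 − 8.63) × 13.4 / [3250 × (1 + 0.111 × 13.4)] = 1.11×10^7 / 8084 = 1367 m³.
Hydraulic retention time τ = V/Q = 1367 / 1170 = 1.169 d = 28.05 h.

τ ≈ 28.0 h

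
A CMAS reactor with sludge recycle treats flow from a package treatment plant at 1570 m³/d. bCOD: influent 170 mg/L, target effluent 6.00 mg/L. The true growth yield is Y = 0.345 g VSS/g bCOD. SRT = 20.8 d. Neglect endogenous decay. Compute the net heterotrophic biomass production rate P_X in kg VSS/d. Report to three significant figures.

P_X ≈ 88.8 kg VSS/d

Since k_d ≈ 0, Y_obs = Y = 0.345 g VSS/g bCOD.
ΔS = 170 − 6.00 = 164.0 mg/L, so the substrate removal rate is 1570 × 164.0/1000 = 257.5 kg bCOD/d.
Biomass produced: P_X = Y_obs·Q·ΔS = 0.3450 × 257.5 ≈ 88.83 kg VSS/d.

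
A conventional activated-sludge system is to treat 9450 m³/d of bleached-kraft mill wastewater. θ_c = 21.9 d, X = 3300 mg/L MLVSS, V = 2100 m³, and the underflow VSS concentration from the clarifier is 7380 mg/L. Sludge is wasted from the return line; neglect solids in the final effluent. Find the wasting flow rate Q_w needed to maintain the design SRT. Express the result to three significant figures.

θ_c = V·X/(Q_w·X_r) when wasting from the recycle, so Q_w = V·X/(θ_c·X_r) = 2100 × 3300 / (21.9 × 7380) = 42.88 m³/d.

Q_w ≈ 42.9 m³/d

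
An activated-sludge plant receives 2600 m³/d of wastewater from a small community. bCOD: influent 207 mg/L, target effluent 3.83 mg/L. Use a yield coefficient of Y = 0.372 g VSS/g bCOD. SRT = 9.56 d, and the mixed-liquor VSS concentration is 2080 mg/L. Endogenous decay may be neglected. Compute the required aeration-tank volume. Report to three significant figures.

V ≈ 903 m³

Biomass mass balance (decay neglected): V·X = Y·Q·(S₀ − S)·θ_c, so V = 0.372 × 2600 × (207 − 3.83) × 9.56 / 2080 = 903.2 m³.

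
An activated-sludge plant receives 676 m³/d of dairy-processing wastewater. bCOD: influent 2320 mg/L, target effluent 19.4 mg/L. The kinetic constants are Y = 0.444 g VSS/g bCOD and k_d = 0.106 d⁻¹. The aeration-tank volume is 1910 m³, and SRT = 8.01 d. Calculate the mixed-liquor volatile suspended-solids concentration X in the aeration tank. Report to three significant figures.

X ≈ 1570 mg/L

From V·X·(1 + k_d·θ_c) = Y·Q·(S₀ − S)·θ_c: X = 0.444 × 676 × (2320 − 19.4) × 8.01 / [1910 × (1 + 0.106 × 8.01)] = 1566 mg/L.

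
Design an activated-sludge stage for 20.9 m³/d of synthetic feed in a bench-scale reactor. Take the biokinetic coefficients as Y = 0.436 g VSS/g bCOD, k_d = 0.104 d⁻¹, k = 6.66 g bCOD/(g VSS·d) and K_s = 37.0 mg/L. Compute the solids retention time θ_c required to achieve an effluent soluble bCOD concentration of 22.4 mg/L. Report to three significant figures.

From 1/θ_c = Y·k·S/(K_s + S) − k_d: Y·k·S/(K_s+S) = 0.436 × 6.66 × 22.4 / (37.0 + 22.4) = 1.095 d⁻¹.
θ_c = 1/(μ − k_d) = 1/(1.095 − 0.104) = 1/0.9910 = 1.009 d.

θ_c ≈ 1.01 d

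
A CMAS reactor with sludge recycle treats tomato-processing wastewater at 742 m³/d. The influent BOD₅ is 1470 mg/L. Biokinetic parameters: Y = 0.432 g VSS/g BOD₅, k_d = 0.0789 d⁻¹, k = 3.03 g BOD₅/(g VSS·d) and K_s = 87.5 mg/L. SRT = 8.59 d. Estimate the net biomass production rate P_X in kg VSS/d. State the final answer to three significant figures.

P_X ≈ 278 kg VSS/d

For a completely mixed reactor with recycle the Lawrence–McCarty relation gives S = K_s·(1 + k_d·θ_c) / [θ_c·(Y·k − k_d) − 1] = 87.5 × (1 + 0.0789 × 8.59) / [8.59 × (0.432 × 3.03 − 0.0789) − 1] = 146.8 / 9.566 = 15.35 mg/L.
Correct the yield for decay: Y_obs = Y/(1 + k_d θ_c) = 0.432 / (1 + 0.0789 × 8.59) = 0.432 / 1.678 = 0.2575.
Mass of BOD₅ removed per day: Q(S₀ − S) = 742 × 1455 g/m³ = 1079 kg/d.
Net biomass production P_X = Y_obs × Q·(S₀ − S) = 0.2575 × 1079 = 277.9 kg VSS/d.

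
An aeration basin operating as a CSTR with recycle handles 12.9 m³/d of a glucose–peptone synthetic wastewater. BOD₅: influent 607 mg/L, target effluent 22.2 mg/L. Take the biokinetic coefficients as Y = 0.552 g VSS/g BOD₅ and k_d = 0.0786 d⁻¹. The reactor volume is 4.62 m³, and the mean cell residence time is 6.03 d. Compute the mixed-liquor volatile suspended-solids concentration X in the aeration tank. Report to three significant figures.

X ≈ 3690 mg/L

X = Y·Q·ΔS·θ_c / [V·(1 + k_d θ_c)] = 0.552 × 12.9 × (607 − 22.2) × 6.03 / [4.62 × (1 + 0.0786 × 6.03)] = 3687 mg/L.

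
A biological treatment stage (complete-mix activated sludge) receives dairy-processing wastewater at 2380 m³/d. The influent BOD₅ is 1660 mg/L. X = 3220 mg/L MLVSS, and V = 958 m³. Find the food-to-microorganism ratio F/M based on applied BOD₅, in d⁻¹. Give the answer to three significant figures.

F/M = Q·S₀ / (V·X) = 2380 × 1660 / (958.0 × 3220) = 1.281 g BOD₅·(g VSS·d)⁻¹.

F/M ≈ 1.28 d⁻¹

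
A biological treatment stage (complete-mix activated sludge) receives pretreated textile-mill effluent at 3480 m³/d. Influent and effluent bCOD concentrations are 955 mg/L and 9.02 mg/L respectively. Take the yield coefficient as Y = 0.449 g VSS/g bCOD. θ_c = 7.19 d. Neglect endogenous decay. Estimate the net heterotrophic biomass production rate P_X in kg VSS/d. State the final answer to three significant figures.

Since k_d ≈ 0, Y_obs = Y = 0.449 g VSS/g bCOD.
Substrate removed = Q·(S₀ − S) = 3480 m³/d × (955 − 9.02) g/m³ = 3.29×10^6 g/d = 3292 kg/d.
So the net sludge growth is P_X = 0.4490 × 3292 = 1478 kg VSS/d.

P_X ≈ 1480 kg VSS/d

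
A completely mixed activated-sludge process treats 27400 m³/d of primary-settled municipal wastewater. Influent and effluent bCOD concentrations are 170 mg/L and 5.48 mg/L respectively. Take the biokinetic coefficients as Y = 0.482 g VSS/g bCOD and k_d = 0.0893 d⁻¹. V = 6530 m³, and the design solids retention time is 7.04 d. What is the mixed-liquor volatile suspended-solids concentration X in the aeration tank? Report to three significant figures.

X ≈ 1440 mg/L

X = Y·Q·ΔS·θ_c / [V·(1 + k_d θ_c)] = 0.482 × 27400 × (170 − 5.48) × 7.04 / [6530 × (1 + 0.0893 × 7.04)] = 1438 mg/L.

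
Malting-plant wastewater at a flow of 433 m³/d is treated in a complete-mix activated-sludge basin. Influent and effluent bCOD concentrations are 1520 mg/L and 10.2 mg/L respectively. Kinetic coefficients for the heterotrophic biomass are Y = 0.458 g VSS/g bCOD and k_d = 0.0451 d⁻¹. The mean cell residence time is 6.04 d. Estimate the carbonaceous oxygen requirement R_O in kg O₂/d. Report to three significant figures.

R_O ≈ 320 kg O₂/d

The observed yield is Y_obs = Y/(1 + k_d·θ_c) = 0.458 / (1 + 0.0451 × 6.04) = 0.458 / 1.272 = 0.3599 g VSS per g bCOD removed.
Mass of bCOD removed per day: Q(S₀ − S) = 433 × 1510 g/m³ = 653.7 kg/d.
Net sludge production P_X = 0.3599 × 653.7 = 235.3 kg VSS/d.
R_O = Q·ΔS − 1.42 P_X = 653.7 − 334.1 = 319.6 kg O₂/d.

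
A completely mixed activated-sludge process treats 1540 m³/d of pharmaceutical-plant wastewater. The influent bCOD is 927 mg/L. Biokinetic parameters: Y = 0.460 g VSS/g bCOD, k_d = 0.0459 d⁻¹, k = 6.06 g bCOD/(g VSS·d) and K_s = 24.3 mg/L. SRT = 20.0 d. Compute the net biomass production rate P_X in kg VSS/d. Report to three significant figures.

P_X ≈ 342 kg VSS/d

From the Monod/SRT balance for a CMAS, S = K_s·(1+k_d θ_c)/[θ_c·(Y k − k_d) − 1] = 24.3 × (1 + 0.0459 × 20.0) / [20.0 × (0.460 × 6.06 − 0.0459) − 1] = 46.61 / 53.83 = 0.8658 mg/L.
Observed yield with endogenous decay: Y_obs = Y / (1 + k_d·θ_c) = 0.460 / (1 + 0.0459 × 20.0) = 0.460 / 1.918 = 0.2398 g VSS/g bCOD.
Q·(S₀ − S) = 1540 × (927 − 0.866) × 10⁻³ = 1426 kg/d removed.
So the net sludge growth is P_X = 0.2398 × 1426 = 342.1 kg VSS/d.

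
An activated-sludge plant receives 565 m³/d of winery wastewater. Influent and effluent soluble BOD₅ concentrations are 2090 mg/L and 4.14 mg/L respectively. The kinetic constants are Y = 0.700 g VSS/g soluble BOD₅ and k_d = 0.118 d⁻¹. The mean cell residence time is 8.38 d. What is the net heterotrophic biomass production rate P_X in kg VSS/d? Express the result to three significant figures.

P_X ≈ 415 kg VSS/d

Correct the yield for decay: Y_obs = Y/(1 + k_d θ_c) = 0.700 / (1 + 0.118 × 8.38) = 0.700 / 1.989 = 0.3520.
Substrate removed = Q·(S₀ − S) = 565 m³/d × (2090 − 4.14) g/m³ = 1.18×10^6 g/d = 1179 kg/d.
So the net sludge growth is P_X = 0.3520 × 1179 = 414.8 kg VSS/d.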